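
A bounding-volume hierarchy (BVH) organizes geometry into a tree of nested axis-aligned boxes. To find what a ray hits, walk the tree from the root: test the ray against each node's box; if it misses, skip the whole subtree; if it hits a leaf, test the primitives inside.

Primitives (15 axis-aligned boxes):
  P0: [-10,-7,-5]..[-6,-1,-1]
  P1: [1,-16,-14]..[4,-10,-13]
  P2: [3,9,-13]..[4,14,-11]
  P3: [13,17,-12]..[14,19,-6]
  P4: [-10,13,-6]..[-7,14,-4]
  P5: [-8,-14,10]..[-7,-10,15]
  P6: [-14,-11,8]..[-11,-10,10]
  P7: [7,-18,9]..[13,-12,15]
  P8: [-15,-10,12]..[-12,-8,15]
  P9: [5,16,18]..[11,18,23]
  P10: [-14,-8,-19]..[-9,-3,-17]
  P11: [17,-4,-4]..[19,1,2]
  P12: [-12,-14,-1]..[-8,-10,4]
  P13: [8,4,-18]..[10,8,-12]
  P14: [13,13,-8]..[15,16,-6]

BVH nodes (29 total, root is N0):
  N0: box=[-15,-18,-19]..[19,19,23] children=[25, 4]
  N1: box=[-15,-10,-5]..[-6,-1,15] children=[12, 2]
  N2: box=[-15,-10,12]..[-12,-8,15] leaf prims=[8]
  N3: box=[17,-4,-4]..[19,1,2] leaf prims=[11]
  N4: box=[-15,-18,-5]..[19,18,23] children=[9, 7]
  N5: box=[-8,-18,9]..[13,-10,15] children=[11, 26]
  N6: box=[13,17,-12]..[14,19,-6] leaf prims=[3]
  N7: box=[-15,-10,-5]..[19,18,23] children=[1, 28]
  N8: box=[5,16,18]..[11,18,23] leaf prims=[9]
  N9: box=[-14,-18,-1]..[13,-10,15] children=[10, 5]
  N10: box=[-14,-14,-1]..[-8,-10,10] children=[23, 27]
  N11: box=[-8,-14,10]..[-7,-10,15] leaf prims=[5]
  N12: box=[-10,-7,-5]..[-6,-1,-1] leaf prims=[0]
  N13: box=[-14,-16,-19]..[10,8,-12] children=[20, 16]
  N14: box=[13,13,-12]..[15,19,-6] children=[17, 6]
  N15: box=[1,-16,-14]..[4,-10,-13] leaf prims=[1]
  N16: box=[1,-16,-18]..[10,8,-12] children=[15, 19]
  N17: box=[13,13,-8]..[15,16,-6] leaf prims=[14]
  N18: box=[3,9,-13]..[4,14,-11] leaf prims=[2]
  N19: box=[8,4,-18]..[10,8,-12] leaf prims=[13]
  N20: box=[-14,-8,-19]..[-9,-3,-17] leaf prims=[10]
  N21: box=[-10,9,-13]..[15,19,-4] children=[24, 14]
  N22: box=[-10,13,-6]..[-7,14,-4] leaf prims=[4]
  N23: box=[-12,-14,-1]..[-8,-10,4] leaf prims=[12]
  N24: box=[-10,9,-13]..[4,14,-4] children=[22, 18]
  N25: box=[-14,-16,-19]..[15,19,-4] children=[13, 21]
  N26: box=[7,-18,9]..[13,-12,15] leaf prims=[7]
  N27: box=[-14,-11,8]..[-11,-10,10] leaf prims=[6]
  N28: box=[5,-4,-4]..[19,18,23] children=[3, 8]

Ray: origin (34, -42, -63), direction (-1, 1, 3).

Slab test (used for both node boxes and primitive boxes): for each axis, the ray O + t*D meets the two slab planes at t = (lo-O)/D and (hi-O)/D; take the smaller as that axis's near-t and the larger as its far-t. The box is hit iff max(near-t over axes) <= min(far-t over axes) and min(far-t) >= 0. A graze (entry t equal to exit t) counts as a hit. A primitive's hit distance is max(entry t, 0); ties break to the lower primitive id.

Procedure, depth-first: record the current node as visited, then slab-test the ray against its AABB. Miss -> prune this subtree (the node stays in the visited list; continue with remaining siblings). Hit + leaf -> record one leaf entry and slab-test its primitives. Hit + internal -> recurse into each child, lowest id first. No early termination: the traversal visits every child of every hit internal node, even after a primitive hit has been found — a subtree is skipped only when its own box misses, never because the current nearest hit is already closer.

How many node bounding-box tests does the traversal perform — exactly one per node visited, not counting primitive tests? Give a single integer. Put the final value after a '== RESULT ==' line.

Walk:
N0 x:[15,49] y:[24,61] z:[44/3,86/3] -> hit [24,86/3], descend [4, 25]
  N4 x:[15,49] y:[24,60] z:[58/3,86/3] -> hit [24,86/3], descend [7, 9]
    N7 x:[15,49] y:[32,60] z:[58/3,86/3] -> miss, prune
    N9 x:[21,48] y:[24,32] z:[62/3,26] -> hit [24,26], descend [5, 10]
      N5 x:[21,42] y:[24,32] z:[24,26] -> hit [24,26], descend [11, 26]
        N11 x:[41,42] y:[28,32] z:[73/3,26] -> miss, prune
        N26 x:[21,27] y:[24,30] z:[24,26] -> hit [24,26] leaf, test {P7@t=24}
      N10 x:[42,48] y:[28,32] z:[62/3,73/3] -> miss, prune
  N25 x:[19,48] y:[26,61] z:[44/3,59/3] -> miss, prune

Visited [0, 4, 7, 9, 5, 11, 26, 10, 25]. Tests: 9 box, 1 leaf. Nearest: P7.

== RESULT ==
9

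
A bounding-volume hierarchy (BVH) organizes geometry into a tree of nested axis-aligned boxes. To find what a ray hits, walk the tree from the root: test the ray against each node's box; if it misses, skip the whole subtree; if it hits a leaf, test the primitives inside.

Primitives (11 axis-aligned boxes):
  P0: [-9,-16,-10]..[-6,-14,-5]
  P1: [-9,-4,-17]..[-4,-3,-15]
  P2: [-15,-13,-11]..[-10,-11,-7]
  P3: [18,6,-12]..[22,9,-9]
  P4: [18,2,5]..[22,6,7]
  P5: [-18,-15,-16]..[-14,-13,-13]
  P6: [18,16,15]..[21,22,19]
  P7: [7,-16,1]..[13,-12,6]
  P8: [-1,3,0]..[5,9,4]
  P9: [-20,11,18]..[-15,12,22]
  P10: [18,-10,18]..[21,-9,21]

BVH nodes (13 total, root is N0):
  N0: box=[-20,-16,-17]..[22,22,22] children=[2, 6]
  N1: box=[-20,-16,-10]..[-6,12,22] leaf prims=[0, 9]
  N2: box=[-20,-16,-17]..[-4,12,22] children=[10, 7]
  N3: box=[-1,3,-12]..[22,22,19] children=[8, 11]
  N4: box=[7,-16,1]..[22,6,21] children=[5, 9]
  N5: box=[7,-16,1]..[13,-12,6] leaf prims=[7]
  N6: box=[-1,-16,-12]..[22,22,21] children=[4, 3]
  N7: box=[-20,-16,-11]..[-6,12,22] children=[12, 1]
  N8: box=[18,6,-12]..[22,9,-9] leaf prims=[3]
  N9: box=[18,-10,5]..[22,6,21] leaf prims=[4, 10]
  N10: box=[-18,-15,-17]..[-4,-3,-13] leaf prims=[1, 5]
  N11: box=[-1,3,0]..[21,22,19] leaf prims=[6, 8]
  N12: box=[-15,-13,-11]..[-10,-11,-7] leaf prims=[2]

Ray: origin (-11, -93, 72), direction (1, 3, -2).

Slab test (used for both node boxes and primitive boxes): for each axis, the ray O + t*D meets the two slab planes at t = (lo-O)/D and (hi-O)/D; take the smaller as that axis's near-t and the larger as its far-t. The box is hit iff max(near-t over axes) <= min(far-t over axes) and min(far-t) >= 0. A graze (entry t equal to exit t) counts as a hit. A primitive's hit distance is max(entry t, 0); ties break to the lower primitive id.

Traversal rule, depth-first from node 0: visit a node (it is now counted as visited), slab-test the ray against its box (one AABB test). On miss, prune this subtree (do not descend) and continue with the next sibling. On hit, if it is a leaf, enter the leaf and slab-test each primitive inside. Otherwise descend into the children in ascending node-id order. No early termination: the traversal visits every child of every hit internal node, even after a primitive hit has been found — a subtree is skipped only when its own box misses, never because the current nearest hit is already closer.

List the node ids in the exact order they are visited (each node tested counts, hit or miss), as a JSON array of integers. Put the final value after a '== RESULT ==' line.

Trace the traversal:
N0 x:[-9,33] y:[77/3,115/3] z:[25,89/2] -> hit [77/3,33], descend [2, 6]
  N2 x:[-9,7] y:[77/3,35] z:[25,89/2] -> miss, prune
  N6 x:[10,33] y:[77/3,115/3] z:[51/2,42] -> hit [77/3,33], descend [3, 4]
    N3 x:[10,33] y:[32,115/3] z:[53/2,42] -> hit [32,33], descend [8, 11]
      N8 x:[29,33] y:[33,34] z:[81/2,42] -> miss, prune
      N11 x:[10,32] y:[32,115/3] z:[53/2,36] -> hit [32,32] leaf, test {P6(miss), P8(miss)}
    N4 x:[18,33] y:[77/3,33] z:[51/2,71/2] -> hit [77/3,33], descend [5, 9]
      N5 x:[18,24] y:[77/3,27] z:[33,71/2] -> miss, prune
      N9 x:[29,33] y:[83/3,33] z:[51/2,67/2] -> hit [29,33] leaf, test {P4@t=65/2, P10(miss)}

order=[0, 2, 6, 3, 8, 11, 4, 5, 9]  |boxes|=9  |leaves|=2  hit=P4

== RESULT ==
[0, 2, 6, 3, 8, 11, 4, 5, 9]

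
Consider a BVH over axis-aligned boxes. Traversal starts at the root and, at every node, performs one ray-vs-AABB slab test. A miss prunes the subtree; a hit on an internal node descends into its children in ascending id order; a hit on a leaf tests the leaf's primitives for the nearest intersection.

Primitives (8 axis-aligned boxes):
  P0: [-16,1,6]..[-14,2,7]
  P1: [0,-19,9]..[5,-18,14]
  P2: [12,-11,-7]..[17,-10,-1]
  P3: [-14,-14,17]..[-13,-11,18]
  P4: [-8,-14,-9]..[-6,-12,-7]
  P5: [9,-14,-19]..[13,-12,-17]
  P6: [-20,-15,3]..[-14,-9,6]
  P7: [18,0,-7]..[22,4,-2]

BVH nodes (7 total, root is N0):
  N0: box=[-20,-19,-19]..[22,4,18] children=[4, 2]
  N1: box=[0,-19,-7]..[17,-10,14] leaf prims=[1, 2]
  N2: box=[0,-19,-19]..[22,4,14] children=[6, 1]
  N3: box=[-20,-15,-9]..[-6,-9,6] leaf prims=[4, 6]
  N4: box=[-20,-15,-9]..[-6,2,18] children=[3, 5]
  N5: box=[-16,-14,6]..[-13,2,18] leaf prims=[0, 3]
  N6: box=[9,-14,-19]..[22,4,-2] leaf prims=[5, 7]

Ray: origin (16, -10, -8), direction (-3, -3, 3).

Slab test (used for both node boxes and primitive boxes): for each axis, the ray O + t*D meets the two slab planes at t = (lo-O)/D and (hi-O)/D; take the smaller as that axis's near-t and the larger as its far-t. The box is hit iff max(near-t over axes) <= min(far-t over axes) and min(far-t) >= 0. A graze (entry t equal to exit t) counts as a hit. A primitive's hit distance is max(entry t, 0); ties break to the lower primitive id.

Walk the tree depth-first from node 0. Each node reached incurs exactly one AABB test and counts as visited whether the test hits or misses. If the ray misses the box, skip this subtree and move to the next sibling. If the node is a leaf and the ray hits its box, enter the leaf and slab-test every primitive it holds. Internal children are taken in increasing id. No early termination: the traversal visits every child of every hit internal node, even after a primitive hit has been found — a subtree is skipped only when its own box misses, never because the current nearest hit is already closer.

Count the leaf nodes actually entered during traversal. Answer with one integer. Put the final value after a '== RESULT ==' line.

Walk:
N0 x:[-2,12] y:[-14/3,3] z:[-11/3,26/3] -> hit [-2,3], descend [2, 4]
  N2 x:[-2,16/3] y:[-14/3,3] z:[-11/3,22/3] -> hit [-2,3], descend [1, 6]
    N1 x:[-1/3,16/3] y:[0,3] z:[1/3,22/3] -> hit [1/3,3] leaf, test {P1(miss), P2@t=1/3}
    N6 x:[-2,7/3] y:[-14/3,4/3] z:[-11/3,2] -> hit [-2,4/3] leaf, test {P5(miss), P7(miss)}
  N4 x:[22/3,12] y:[-4,5/3] z:[-1/3,26/3] -> miss, prune

5 AABB tests over nodes [0, 2, 1, 6, 4]; 2 leaves entered; closest P2.

== RESULT ==
2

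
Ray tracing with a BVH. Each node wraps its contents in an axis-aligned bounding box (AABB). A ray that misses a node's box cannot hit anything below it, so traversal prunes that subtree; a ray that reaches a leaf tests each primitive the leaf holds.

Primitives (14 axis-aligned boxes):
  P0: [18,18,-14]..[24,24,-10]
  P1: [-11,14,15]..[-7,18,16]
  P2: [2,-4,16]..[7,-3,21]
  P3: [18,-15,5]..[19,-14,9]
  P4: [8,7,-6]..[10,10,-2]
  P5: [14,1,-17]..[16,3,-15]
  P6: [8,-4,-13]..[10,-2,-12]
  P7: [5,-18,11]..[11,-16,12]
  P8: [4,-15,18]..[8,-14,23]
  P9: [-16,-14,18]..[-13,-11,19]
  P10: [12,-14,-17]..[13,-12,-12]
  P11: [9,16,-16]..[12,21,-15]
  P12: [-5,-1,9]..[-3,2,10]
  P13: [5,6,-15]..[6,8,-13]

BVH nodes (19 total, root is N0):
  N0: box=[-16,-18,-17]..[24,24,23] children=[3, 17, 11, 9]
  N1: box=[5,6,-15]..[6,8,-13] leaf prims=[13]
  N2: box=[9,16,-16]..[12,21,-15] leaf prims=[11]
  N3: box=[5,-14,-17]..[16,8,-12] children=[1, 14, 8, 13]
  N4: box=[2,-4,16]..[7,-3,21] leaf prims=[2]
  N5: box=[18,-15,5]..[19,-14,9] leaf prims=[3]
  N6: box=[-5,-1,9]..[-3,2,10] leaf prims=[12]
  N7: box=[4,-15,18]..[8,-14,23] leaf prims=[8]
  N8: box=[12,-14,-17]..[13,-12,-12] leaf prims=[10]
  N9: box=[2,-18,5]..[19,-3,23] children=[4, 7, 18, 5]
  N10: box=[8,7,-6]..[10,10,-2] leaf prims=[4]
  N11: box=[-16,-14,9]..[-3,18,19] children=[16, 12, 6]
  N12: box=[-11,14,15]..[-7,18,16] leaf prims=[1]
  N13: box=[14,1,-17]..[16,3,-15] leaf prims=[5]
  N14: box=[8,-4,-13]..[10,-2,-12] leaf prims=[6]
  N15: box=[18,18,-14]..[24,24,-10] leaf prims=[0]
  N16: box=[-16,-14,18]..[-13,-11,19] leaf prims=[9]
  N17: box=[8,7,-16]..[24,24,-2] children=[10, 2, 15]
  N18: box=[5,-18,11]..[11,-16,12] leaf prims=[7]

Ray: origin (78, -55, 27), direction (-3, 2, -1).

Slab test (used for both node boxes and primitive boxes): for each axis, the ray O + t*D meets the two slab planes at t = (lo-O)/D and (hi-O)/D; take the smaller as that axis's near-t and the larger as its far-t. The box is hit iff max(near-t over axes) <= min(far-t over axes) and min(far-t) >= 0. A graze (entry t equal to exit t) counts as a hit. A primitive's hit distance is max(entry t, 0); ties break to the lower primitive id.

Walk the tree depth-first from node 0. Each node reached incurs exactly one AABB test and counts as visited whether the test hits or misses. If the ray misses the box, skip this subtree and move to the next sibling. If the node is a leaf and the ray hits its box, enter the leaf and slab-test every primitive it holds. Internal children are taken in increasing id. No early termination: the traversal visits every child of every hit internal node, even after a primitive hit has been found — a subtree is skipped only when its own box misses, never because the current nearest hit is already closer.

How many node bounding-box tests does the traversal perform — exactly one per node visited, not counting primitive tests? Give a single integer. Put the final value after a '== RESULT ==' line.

Traverse from the root:
N0 x:[18,94/3] y:[37/2,79/2] z:[4,44] -> hit [37/2,94/3], descend [3, 9, 11, 17]
  N3 x:[62/3,73/3] y:[41/2,63/2] z:[39,44] -> miss, prune
  N9 x:[59/3,76/3] y:[37/2,26] z:[4,22] -> hit [59/3,22], descend [4, 5, 7, 18]
    N4 x:[71/3,76/3] y:[51/2,26] z:[6,11] -> miss, prune
    N5 x:[59/3,20] y:[20,41/2] z:[18,22] -> hit [20,20] leaf, test {P3@t=20}
    N7 x:[70/3,74/3] y:[20,41/2] z:[4,9] -> miss, prune
    N18 x:[67/3,73/3] y:[37/2,39/2] z:[15,16] -> miss, prune
  N11 x:[27,94/3] y:[41/2,73/2] z:[8,18] -> miss, prune
  N17 x:[18,70/3] y:[31,79/2] z:[29,43] -> miss, prune

Visited [0, 3, 9, 4, 5, 7, 18, 11, 17]. Tests: 9 box, 1 leaf. Nearest: P3.

== RESULT ==
9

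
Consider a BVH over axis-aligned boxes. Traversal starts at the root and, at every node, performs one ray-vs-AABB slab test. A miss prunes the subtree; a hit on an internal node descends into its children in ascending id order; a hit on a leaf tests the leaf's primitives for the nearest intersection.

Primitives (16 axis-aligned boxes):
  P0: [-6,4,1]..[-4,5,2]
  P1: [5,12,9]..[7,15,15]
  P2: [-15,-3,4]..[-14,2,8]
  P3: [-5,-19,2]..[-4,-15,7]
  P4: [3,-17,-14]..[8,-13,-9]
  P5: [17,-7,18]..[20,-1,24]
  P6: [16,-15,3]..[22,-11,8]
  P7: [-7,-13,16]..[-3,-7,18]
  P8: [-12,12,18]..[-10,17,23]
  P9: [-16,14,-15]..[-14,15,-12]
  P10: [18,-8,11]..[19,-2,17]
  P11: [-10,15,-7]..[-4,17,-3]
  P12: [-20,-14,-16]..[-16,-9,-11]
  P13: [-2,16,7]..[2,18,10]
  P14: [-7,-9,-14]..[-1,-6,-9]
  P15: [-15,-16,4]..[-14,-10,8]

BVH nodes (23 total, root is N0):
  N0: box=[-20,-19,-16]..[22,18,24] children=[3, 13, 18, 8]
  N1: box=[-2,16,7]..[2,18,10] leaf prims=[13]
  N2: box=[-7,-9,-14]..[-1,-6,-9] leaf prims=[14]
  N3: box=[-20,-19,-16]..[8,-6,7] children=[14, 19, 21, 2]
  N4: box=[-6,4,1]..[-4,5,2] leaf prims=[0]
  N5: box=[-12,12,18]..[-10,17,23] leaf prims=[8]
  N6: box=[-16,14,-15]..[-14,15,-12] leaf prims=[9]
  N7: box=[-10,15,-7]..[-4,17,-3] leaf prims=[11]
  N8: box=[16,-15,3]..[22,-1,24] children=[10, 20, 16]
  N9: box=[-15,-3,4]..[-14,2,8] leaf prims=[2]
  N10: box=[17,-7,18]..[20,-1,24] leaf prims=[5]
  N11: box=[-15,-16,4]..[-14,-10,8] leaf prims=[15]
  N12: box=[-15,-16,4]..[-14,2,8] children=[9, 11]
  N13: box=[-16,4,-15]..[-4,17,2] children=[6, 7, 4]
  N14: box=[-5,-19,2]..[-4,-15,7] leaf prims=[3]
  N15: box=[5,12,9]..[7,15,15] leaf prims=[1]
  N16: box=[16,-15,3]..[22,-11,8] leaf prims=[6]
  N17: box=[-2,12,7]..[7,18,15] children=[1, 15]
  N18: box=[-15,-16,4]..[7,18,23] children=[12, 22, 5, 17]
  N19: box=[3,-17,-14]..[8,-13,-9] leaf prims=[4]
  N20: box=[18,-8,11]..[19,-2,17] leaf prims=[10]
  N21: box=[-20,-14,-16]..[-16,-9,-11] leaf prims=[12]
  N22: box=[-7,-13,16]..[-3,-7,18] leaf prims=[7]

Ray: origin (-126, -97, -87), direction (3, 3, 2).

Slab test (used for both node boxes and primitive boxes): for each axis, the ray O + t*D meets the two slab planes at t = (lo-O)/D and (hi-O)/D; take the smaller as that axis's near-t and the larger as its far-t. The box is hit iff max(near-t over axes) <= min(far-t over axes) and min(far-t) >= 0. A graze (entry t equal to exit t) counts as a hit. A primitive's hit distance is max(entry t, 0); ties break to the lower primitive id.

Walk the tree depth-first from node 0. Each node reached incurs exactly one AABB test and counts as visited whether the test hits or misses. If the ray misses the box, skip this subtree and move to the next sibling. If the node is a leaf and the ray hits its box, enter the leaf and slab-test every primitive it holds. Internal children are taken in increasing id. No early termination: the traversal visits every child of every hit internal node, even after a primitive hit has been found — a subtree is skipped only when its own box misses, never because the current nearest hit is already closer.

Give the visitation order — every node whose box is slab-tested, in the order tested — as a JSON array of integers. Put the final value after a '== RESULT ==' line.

Traverse from the root:
N0 x:[106/3,148/3] y:[26,115/3] z:[71/2,111/2] -> hit [71/2,115/3], descend [3, 8, 13, 18]
  N3 x:[106/3,134/3] y:[26,91/3] z:[71/2,47] -> miss, prune
  N8 x:[142/3,148/3] y:[82/3,32] z:[45,111/2] -> miss, prune
  N13 x:[110/3,122/3] y:[101/3,38] z:[36,89/2] -> hit [110/3,38], descend [4, 6, 7]
    N4 x:[40,122/3] y:[101/3,34] z:[44,89/2] -> miss, prune
    N6 x:[110/3,112/3] y:[37,112/3] z:[36,75/2] -> hit [37,112/3] leaf, test {P9@t=37}
    N7 x:[116/3,122/3] y:[112/3,38] z:[40,42] -> miss, prune
  N18 x:[37,133/3] y:[27,115/3] z:[91/2,55] -> miss, prune

Summary -> nodes [0, 3, 8, 13, 4, 6, 7, 18]; box-tests=8; leaf-entries=1; first=P9

== RESULT ==
[0, 3, 8, 13, 4, 6, 7, 18]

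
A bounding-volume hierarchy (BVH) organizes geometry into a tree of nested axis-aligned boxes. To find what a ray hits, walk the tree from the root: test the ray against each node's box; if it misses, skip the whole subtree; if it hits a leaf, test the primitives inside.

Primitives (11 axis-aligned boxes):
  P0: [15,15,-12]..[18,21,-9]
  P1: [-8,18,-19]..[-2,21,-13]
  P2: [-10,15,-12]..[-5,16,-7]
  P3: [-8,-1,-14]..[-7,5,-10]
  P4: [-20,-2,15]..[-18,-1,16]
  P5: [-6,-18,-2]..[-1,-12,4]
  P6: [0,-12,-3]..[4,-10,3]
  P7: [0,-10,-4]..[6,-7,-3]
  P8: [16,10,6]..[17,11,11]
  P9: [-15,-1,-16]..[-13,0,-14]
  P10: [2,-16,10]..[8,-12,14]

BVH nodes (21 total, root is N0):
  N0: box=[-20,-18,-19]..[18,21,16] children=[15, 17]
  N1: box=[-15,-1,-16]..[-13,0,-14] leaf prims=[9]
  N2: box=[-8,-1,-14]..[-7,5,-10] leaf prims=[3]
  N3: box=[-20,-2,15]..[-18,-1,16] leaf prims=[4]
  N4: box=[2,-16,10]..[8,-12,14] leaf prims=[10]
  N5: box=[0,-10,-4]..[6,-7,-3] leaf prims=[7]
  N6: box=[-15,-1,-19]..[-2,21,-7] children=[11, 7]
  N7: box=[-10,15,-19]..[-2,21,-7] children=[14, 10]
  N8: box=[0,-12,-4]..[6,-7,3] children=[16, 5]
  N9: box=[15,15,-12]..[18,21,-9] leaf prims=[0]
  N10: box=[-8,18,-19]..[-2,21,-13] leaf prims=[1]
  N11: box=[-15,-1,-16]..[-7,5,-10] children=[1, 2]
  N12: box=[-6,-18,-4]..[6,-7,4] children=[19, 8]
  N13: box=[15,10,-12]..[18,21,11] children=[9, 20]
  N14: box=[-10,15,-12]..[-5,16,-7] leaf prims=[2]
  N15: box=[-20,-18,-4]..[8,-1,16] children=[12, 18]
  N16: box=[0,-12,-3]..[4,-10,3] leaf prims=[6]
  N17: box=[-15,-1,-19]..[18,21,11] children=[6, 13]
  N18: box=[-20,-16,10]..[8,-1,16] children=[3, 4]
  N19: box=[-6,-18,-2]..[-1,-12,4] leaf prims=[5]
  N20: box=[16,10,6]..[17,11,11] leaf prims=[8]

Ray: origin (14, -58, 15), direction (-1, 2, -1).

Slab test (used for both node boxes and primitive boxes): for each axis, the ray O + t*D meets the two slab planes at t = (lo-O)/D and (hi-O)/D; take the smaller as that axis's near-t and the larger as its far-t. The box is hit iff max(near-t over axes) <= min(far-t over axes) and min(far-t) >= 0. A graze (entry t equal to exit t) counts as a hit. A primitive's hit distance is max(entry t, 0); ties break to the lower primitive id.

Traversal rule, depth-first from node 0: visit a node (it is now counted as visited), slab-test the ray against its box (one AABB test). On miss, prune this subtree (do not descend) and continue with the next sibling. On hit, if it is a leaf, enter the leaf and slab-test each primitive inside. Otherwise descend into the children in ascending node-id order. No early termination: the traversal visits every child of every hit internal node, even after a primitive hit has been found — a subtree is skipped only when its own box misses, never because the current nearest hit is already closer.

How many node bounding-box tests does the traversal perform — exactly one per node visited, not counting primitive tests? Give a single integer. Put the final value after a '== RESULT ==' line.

Traverse from the root:
N0 x:[-4,34] y:[20,79/2] z:[-1,34] -> hit [20,34], descend [15, 17]
  N15 x:[6,34] y:[20,57/2] z:[-1,19] -> miss, prune
  N17 x:[-4,29] y:[57/2,79/2] z:[4,34] -> hit [57/2,29], descend [6, 13]
    N6 x:[16,29] y:[57/2,79/2] z:[22,34] -> hit [57/2,29], descend [7, 11]
      N7 x:[16,24] y:[73/2,79/2] z:[22,34] -> miss, prune
      N11 x:[21,29] y:[57/2,63/2] z:[25,31] -> hit [57/2,29], descend [1, 2]
        N1 x:[27,29] y:[57/2,29] z:[29,31] -> hit [29,29] leaf, test {P9@t=29}
        N2 x:[21,22] y:[57/2,63/2] z:[25,29] -> miss, prune
    N13 x:[-4,-1] y:[34,79/2] z:[4,27] -> miss, prune

Summary -> nodes [0, 15, 17, 6, 7, 11, 1, 2, 13]; box-tests=9; leaf-entries=1; first=P9

== RESULT ==
9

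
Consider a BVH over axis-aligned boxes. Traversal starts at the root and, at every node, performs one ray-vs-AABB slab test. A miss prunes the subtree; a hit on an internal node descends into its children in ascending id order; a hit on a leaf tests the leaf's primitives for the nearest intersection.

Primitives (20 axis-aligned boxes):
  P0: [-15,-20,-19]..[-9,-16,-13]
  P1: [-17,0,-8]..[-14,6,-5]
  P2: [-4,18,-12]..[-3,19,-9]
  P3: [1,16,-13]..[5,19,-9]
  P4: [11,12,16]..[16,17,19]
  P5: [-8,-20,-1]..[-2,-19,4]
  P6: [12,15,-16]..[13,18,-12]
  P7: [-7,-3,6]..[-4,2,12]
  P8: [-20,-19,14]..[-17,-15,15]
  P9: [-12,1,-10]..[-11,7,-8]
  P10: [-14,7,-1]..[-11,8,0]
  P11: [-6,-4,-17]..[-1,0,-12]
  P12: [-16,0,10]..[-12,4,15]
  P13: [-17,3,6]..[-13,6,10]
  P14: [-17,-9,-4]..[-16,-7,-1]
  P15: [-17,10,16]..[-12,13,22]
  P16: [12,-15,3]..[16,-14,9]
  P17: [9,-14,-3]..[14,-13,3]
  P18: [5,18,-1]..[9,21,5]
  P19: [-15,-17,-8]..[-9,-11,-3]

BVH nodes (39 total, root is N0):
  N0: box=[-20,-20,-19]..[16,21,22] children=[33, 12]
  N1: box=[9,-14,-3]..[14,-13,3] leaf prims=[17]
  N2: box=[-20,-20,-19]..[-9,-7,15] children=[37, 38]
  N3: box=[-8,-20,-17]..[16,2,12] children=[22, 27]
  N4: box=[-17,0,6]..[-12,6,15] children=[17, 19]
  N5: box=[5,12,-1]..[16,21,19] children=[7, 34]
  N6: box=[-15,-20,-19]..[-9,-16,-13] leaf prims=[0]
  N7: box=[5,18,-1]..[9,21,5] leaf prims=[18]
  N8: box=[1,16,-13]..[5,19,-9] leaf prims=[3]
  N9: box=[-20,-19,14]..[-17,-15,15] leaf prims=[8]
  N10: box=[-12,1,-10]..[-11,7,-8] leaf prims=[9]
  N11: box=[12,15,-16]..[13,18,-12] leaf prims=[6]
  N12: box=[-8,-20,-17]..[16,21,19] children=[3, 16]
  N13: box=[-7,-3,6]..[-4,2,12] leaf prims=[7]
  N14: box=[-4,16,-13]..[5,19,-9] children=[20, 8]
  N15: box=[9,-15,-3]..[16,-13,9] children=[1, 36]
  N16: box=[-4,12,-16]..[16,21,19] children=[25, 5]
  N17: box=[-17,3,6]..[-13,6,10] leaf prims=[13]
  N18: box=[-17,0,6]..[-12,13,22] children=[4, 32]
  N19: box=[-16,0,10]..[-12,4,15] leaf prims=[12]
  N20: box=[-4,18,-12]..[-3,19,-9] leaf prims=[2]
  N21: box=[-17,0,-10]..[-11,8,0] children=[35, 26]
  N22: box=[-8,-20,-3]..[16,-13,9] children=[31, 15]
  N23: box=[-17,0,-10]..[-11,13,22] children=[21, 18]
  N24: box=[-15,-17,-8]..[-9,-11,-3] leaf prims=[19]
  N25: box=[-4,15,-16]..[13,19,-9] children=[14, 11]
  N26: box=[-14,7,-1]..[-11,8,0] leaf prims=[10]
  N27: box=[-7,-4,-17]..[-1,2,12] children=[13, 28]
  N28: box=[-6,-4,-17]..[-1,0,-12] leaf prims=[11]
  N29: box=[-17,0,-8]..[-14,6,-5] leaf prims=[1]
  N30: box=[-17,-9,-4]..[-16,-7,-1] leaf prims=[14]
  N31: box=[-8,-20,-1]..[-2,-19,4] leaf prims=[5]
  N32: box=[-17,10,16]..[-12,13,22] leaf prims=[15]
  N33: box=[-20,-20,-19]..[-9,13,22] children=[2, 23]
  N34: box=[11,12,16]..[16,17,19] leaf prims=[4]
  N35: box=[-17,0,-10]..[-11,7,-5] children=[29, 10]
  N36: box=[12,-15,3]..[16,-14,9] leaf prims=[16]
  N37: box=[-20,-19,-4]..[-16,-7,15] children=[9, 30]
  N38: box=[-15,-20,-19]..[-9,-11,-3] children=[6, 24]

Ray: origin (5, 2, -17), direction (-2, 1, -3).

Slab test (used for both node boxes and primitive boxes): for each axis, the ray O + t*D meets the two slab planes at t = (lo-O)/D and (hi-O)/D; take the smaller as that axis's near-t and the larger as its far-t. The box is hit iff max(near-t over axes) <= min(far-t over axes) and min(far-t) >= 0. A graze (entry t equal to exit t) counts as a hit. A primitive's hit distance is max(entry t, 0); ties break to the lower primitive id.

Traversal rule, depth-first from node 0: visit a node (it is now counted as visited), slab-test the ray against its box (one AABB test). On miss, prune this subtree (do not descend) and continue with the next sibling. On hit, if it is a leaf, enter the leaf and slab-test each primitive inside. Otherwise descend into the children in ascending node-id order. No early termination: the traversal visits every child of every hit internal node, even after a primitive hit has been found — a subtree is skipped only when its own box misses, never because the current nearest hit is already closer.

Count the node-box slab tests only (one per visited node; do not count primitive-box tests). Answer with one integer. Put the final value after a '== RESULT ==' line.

Walk:
N0 x:[-11/2,25/2] y:[-22,19] z:[-13,2/3] -> hit [-11/2,2/3], descend [12, 33]
  N12 x:[-11/2,13/2] y:[-22,19] z:[-12,0] -> hit [-11/2,0], descend [3, 16]
    N3 x:[-11/2,13/2] y:[-22,0] z:[-29/3,0] -> hit [-11/2,0], descend [22, 27]
      N22 x:[-11/2,13/2] y:[-22,-15] z:[-26/3,-14/3] -> miss, prune
      N27 x:[3,6] y:[-6,0] z:[-29/3,0] -> miss, prune
    N16 x:[-11/2,9/2] y:[10,19] z:[-12,-1/3] -> miss, prune
  N33 x:[7,25/2] y:[-22,11] z:[-13,2/3] -> miss, prune

Visited [0, 12, 3, 22, 27, 16, 33]. Tests: 7 box, 0 leaf. Nearest: miss.

== RESULT ==
7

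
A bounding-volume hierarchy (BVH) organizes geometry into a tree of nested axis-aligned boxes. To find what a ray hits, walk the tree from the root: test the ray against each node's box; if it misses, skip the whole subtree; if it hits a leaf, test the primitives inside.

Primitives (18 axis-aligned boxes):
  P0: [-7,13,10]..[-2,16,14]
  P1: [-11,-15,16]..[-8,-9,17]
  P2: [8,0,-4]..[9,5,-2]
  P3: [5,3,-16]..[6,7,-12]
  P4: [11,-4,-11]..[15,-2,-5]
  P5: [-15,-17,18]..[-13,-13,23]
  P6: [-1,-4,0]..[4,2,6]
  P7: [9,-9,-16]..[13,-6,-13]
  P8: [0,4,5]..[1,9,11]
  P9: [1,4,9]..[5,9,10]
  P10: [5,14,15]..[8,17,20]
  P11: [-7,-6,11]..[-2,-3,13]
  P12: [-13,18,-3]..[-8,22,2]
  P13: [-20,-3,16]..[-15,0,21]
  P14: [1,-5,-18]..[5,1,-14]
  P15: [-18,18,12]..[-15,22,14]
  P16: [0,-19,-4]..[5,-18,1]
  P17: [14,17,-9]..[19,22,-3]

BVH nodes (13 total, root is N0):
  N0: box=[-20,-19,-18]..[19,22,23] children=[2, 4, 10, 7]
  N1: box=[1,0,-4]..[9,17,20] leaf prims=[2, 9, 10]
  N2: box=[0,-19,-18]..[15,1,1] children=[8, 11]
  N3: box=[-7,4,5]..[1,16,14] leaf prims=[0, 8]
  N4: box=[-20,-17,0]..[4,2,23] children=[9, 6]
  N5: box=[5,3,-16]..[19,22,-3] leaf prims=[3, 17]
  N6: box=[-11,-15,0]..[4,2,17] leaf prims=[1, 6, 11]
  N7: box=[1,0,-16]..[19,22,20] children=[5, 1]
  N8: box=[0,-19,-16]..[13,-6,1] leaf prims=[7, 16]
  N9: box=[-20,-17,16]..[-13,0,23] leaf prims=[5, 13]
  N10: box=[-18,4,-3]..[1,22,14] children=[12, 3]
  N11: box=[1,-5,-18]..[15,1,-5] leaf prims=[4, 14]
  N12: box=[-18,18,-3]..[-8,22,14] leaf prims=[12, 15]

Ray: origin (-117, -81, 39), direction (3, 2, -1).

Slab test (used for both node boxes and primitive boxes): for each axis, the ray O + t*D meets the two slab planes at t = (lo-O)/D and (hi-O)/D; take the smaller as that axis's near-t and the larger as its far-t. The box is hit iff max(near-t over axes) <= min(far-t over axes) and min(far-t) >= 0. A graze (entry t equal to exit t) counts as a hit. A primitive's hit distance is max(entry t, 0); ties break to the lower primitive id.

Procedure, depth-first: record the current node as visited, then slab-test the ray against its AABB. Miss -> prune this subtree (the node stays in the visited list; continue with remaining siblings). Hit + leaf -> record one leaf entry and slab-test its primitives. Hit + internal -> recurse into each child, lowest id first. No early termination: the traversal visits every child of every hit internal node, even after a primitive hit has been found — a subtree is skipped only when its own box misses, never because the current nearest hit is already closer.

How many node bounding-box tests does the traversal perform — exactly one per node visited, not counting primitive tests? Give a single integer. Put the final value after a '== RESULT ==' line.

Walk:
N0 x:[97/3,136/3] y:[31,103/2] z:[16,57] -> hit [97/3,136/3], descend [2, 4, 7, 10]
  N2 x:[39,44] y:[31,41] z:[38,57] -> hit [39,41], descend [8, 11]
    N8 x:[39,130/3] y:[31,75/2] z:[38,55] -> miss, prune
    N11 x:[118/3,44] y:[38,41] z:[44,57] -> miss, prune
  N4 x:[97/3,121/3] y:[32,83/2] z:[16,39] -> hit [97/3,39], descend [6, 9]
    N6 x:[106/3,121/3] y:[33,83/2] z:[22,39] -> hit [106/3,39] leaf, test {P1(miss), P6@t=116/3, P11(miss)}
    N9 x:[97/3,104/3] y:[32,81/2] z:[16,23] -> miss, prune
  N7 x:[118/3,136/3] y:[81/2,103/2] z:[19,55] -> hit [81/2,136/3], descend [1, 5]
    N1 x:[118/3,42] y:[81/2,49] z:[19,43] -> hit [81/2,42] leaf, test {P2@t=125/3, P9(miss), P10(miss)}
    N5 x:[122/3,136/3] y:[42,103/2] z:[42,55] -> hit [42,136/3] leaf, test {P3(miss), P17(miss)}
  N10 x:[33,118/3] y:[85/2,103/2] z:[25,42] -> miss, prune

Summary -> nodes [0, 2, 8, 11, 4, 6, 9, 7, 1, 5, 10]; box-tests=11; leaf-entries=3; first=P6

== RESULT ==
11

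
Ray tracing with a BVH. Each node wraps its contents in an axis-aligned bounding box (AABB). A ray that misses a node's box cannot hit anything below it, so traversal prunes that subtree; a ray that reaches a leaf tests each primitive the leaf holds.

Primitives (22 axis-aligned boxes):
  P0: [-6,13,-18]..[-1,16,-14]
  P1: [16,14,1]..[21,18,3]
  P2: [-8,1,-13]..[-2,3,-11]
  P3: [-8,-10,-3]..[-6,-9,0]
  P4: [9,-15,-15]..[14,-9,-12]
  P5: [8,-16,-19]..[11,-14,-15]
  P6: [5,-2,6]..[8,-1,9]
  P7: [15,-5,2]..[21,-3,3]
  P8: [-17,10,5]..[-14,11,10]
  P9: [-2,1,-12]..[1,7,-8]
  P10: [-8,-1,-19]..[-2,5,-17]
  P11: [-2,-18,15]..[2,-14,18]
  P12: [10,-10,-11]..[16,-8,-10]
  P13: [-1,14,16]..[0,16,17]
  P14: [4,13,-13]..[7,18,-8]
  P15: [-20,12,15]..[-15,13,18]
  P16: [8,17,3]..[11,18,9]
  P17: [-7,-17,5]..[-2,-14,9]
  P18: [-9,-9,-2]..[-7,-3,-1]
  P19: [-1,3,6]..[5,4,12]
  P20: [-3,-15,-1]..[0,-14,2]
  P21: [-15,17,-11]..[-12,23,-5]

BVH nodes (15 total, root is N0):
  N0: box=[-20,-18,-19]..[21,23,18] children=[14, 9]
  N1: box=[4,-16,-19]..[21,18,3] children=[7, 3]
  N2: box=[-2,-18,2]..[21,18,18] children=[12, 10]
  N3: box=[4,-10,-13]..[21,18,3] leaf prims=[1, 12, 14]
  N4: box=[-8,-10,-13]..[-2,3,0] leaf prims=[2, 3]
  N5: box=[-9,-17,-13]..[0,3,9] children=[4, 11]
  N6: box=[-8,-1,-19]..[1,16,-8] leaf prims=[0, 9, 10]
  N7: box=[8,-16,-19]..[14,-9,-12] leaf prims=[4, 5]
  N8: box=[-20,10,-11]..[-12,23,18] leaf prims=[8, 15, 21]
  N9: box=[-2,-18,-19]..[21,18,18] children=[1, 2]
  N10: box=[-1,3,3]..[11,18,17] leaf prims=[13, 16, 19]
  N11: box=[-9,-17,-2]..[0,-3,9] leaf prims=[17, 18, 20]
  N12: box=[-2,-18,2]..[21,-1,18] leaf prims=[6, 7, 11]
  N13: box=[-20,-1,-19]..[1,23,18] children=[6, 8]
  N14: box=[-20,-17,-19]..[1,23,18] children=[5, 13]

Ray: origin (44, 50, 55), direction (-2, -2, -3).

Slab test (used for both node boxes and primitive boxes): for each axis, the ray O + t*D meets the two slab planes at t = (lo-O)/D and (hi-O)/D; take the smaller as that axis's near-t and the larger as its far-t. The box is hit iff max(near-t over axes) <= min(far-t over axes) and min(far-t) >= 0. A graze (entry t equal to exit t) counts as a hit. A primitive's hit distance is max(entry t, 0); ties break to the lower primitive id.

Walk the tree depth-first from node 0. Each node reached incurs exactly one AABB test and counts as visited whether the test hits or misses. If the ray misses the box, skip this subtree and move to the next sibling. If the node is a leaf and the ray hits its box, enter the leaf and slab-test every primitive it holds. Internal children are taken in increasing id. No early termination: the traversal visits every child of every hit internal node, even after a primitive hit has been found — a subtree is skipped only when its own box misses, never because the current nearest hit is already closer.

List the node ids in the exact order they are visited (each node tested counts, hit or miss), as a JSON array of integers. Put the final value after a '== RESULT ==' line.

Trace the traversal:
N0 x:[23/2,32] y:[27/2,34] z:[37/3,74/3] -> hit [27/2,74/3], descend [9, 14]
  N9 x:[23/2,23] y:[16,34] z:[37/3,74/3] -> hit [16,23], descend [1, 2]
    N1 x:[23/2,20] y:[16,33] z:[52/3,74/3] -> hit [52/3,20], descend [3, 7]
      N3 x:[23/2,20] y:[16,30] z:[52/3,68/3] -> hit [52/3,20] leaf, test {P1(miss), P12(miss), P14(miss)}
      N7 x:[15,18] y:[59/2,33] z:[67/3,74/3] -> miss, prune
    N2 x:[23/2,23] y:[16,34] z:[37/3,53/3] -> hit [16,53/3], descend [10, 12]
      N10 x:[33/2,45/2] y:[16,47/2] z:[38/3,52/3] -> hit [33/2,52/3] leaf, test {P13(miss), P16@t=33/2, P19(miss)}
      N12 x:[23/2,23] y:[51/2,34] z:[37/3,53/3] -> miss, prune
  N14 x:[43/2,32] y:[27/2,67/2] z:[37/3,74/3] -> hit [43/2,74/3], descend [5, 13]
    N5 x:[22,53/2] y:[47/2,67/2] z:[46/3,68/3] -> miss, prune
    N13 x:[43/2,32] y:[27/2,51/2] z:[37/3,74/3] -> hit [43/2,74/3], descend [6, 8]
      N6 x:[43/2,26] y:[17,51/2] z:[21,74/3] -> hit [43/2,74/3] leaf, test {P0(miss), P9@t=43/2, P10@t=24}
      N8 x:[28,32] y:[27/2,20] z:[37/3,22] -> miss, prune

Visited [0, 9, 1, 3, 7, 2, 10, 12, 14, 5, 13, 6, 8]. Tests: 13 box, 3 leaf. Nearest: P16.

== RESULT ==
[0, 9, 1, 3, 7, 2, 10, 12, 14, 5, 13, 6, 8]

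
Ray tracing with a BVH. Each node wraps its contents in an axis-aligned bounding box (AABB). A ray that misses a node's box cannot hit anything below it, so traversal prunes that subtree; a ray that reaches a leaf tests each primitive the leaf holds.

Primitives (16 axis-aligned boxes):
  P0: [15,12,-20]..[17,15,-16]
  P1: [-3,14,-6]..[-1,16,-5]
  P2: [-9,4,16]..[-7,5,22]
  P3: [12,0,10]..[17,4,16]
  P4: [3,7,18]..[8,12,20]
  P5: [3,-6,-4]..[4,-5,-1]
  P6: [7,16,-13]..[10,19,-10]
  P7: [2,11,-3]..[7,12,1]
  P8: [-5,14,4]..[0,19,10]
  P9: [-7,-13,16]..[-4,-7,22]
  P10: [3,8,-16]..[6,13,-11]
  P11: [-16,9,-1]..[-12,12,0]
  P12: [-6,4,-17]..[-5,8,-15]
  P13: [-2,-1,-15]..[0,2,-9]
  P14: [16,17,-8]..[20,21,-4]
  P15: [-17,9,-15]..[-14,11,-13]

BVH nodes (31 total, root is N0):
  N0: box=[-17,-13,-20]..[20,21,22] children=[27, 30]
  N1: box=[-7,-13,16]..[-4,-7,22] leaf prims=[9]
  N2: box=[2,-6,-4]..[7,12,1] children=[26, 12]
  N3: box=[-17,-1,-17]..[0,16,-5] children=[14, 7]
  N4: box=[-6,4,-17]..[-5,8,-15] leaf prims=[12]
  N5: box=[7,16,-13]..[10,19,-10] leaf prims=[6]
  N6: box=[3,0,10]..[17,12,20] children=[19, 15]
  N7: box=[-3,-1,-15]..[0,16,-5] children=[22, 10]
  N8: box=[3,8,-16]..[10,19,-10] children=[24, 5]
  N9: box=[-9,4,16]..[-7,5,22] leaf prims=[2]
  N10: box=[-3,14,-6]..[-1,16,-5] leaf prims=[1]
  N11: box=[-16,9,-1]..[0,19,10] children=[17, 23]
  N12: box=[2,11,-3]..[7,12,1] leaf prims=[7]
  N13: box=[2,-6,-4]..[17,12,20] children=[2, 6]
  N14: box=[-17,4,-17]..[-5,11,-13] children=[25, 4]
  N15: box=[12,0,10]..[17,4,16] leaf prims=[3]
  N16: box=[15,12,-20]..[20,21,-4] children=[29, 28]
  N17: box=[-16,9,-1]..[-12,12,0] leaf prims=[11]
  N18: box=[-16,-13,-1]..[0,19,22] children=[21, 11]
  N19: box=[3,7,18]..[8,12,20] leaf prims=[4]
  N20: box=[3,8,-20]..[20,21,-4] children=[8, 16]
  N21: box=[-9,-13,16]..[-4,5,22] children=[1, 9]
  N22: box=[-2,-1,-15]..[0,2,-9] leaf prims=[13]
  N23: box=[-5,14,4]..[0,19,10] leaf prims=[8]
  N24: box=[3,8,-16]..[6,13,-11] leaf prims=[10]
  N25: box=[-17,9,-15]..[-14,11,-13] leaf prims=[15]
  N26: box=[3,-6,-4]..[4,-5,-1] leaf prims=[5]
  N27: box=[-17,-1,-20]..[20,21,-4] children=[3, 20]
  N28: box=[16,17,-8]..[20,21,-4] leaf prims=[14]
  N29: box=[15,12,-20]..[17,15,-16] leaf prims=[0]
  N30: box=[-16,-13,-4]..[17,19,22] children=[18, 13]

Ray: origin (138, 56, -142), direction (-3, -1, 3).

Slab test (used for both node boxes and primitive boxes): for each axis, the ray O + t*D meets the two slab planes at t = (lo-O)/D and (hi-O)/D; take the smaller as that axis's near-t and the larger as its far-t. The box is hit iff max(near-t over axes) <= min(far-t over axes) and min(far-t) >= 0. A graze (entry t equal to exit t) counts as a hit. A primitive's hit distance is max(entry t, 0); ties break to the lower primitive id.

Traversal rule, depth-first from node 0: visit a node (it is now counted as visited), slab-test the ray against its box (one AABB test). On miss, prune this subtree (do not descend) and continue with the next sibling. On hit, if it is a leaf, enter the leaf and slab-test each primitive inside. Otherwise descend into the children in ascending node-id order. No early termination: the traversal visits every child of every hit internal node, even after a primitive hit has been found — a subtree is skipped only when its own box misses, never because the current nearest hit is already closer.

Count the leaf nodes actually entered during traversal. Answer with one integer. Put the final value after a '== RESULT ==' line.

Walk:
N0 x:[118/3,155/3] y:[35,69] z:[122/3,164/3] -> hit [122/3,155/3], descend [27, 30]
  N27 x:[118/3,155/3] y:[35,57] z:[122/3,46] -> hit [122/3,46], descend [3, 20]
    N3 x:[46,155/3] y:[40,57] z:[125/3,137/3] -> miss, prune
    N20 x:[118/3,45] y:[35,48] z:[122/3,46] -> hit [122/3,45], descend [8, 16]
      N8 x:[128/3,45] y:[37,48] z:[42,44] -> hit [128/3,44], descend [5, 24]
        N5 x:[128/3,131/3] y:[37,40] z:[43,44] -> miss, prune
        N24 x:[44,45] y:[43,48] z:[42,131/3] -> miss, prune
      N16 x:[118/3,41] y:[35,44] z:[122/3,46] -> hit [122/3,41], descend [28, 29]
        N28 x:[118/3,122/3] y:[35,39] z:[134/3,46] -> miss, prune
        N29 x:[121/3,41] y:[41,44] z:[122/3,42] -> hit [41,41] leaf, test {P0@t=41}
  N30 x:[121/3,154/3] y:[37,69] z:[46,164/3] -> hit [46,154/3], descend [13, 18]
    N13 x:[121/3,136/3] y:[44,62] z:[46,54] -> miss, prune
    N18 x:[46,154/3] y:[37,69] z:[47,164/3] -> hit [47,154/3], descend [11, 21]
      N11 x:[46,154/3] y:[37,47] z:[47,152/3] -> hit [47,47], descend [17, 23]
        N17 x:[50,154/3] y:[44,47] z:[47,142/3] -> miss, prune
        N23 x:[46,143/3] y:[37,42] z:[146/3,152/3] -> miss, prune
      N21 x:[142/3,49] y:[51,69] z:[158/3,164/3] -> miss, prune

17 AABB tests over nodes [0, 27, 3, 20, 8, 5, 24, 16, 28, 29, 30, 13, 18, 11, 17, 23, 21]; 1 leaf entered; closest P0.

== RESULT ==
1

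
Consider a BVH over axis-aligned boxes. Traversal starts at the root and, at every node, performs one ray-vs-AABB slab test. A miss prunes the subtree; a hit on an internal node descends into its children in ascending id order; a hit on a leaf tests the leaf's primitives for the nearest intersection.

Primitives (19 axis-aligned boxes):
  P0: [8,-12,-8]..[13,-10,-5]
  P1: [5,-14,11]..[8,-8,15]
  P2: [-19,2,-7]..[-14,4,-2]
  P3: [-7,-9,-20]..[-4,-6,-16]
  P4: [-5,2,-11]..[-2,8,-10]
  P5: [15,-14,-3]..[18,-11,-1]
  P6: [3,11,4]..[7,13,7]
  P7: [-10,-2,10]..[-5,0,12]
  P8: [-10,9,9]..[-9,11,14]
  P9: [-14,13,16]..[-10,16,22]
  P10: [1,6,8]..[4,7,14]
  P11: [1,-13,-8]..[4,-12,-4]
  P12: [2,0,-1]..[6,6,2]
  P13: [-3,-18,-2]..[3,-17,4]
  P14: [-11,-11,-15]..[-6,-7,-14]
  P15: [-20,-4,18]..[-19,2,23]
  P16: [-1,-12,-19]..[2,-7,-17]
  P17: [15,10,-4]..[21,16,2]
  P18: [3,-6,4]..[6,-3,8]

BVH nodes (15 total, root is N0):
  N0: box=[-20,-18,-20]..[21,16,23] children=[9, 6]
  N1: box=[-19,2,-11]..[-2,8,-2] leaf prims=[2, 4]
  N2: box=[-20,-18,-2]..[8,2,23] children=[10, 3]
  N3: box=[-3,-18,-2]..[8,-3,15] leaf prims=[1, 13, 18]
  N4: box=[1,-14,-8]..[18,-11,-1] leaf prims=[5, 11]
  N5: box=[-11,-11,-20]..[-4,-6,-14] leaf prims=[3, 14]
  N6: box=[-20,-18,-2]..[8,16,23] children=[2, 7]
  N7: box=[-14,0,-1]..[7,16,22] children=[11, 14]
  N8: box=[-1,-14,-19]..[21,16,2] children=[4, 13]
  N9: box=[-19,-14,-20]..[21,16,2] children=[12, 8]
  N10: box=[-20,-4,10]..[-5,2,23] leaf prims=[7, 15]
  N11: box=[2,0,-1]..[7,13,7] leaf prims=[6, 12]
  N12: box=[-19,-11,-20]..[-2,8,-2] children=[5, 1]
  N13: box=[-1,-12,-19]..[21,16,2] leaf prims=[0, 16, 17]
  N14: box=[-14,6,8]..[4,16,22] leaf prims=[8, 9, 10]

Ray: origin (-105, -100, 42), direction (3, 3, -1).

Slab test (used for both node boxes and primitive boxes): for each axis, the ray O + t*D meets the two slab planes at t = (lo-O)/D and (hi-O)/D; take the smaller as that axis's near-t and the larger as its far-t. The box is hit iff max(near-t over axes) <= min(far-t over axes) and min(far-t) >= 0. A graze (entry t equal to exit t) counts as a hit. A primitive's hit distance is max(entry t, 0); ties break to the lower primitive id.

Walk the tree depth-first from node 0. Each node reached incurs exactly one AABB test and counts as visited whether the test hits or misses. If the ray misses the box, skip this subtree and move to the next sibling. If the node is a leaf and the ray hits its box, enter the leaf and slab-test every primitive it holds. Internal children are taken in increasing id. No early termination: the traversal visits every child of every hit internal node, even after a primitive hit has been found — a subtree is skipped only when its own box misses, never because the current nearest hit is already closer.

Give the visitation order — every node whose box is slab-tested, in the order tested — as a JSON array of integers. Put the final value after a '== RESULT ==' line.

Walk:
N0 x:[85/3,42] y:[82/3,116/3] z:[19,62] -> hit [85/3,116/3], descend [6, 9]
  N6 x:[85/3,113/3] y:[82/3,116/3] z:[19,44] -> hit [85/3,113/3], descend [2, 7]
    N2 x:[85/3,113/3] y:[82/3,34] z:[19,44] -> hit [85/3,34], descend [3, 10]
      N3 x:[34,113/3] y:[82/3,97/3] z:[27,44] -> miss, prune
      N10 x:[85/3,100/3] y:[32,34] z:[19,32] -> hit [32,32] leaf, test {P7(miss), P15(miss)}
    N7 x:[91/3,112/3] y:[100/3,116/3] z:[20,43] -> hit [100/3,112/3], descend [11, 14]
      N11 x:[107/3,112/3] y:[100/3,113/3] z:[35,43] -> hit [107/3,112/3] leaf, test {P6@t=37, P12(miss)}
      N14 x:[91/3,109/3] y:[106/3,116/3] z:[20,34] -> miss, prune
  N9 x:[86/3,42] y:[86/3,116/3] z:[40,62] -> miss, prune

Summary -> nodes [0, 6, 2, 3, 10, 7, 11, 14, 9]; box-tests=9; leaf-entries=2; first=P6

== RESULT ==
[0, 6, 2, 3, 10, 7, 11, 14, 9]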